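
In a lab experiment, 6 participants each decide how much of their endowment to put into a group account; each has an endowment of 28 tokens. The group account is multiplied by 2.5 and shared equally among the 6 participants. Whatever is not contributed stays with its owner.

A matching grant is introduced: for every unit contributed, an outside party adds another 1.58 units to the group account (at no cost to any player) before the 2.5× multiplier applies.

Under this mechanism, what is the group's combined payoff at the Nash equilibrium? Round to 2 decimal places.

1083.60 tokens

The effective private return per unit is now 2.5 × 2.58 / 6 = 1.0750 > 1, so every player's dominant strategy flips to full contribution.
At the Nash equilibrium everyone contributes 28. Group total payoff = 2.5 × 2.58 × 168 = 1083.60.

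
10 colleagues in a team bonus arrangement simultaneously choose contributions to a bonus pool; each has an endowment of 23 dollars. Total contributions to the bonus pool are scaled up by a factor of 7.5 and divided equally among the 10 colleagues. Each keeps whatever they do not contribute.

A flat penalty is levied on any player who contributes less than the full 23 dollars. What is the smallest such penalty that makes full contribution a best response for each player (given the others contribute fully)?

Given the others contribute fully, the best deviation is to contribute 0 (any partial contribution still incurs the fine and gives up units whose private return 0.7500 is below 1).
Deviating from 23 to 0 saves 23 dollars but forfeits the deviator's share of the drop in the bonus pool: 7.5/10 × 23 = 17.25.
So the deviation gain is 23 − 17.25 = 5.75, and the fine must be at least 5.75 dollars to wipe it out.

5.75 dollars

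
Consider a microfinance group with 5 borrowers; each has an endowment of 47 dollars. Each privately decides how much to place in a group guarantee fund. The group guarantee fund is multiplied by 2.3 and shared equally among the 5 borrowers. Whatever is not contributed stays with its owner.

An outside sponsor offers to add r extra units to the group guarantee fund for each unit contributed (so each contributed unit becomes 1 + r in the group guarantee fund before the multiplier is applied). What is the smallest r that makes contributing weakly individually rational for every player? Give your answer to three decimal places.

With matching at rate r, one contributed unit becomes (1 + r) in the group guarantee fund and returns 2.3 × (1 + r) / 5 to the contributor.
Setting this equal to 1: 1 + r = 5/2.3 = 2.1739.
So the minimum matching rate is r = 2.1739 − 1 = 1.174.

1.174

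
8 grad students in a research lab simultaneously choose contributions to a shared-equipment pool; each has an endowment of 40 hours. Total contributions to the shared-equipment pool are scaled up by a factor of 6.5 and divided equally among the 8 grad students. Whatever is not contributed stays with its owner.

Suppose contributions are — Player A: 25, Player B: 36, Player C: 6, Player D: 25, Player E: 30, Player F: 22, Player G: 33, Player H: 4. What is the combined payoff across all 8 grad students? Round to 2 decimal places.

Total contributed: 25 + 36 + 6 + 25 + 30 + 22 + 33 + 4 = 181; total kept: 8 × 40 − 181 = 139.
The shared-equipment pool pays out 6.5 × 181 = 1176.50 in aggregate.
Group total = 139 + 1176.50 = 1315.50.

1315.50 hours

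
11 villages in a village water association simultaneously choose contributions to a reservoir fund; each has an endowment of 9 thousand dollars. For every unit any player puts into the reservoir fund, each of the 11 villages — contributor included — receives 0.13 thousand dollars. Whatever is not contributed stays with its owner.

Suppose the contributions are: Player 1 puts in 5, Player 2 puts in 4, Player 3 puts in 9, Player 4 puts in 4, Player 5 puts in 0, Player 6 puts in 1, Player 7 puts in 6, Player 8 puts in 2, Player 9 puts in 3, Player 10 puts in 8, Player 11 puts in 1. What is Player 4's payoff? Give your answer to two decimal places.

Total contributed: 5 + 4 + 9 + 4 + 0 + 1 + 6 + 2 + 3 + 8 + 1 = 43.
Each receives 0.13 × 43 = 5.59 from the reservoir fund.
Player 4 keeps 9 − 4 = 5, so Player 4's payoff is 5 + 5.59 = 10.59.

10.59 thousand dollars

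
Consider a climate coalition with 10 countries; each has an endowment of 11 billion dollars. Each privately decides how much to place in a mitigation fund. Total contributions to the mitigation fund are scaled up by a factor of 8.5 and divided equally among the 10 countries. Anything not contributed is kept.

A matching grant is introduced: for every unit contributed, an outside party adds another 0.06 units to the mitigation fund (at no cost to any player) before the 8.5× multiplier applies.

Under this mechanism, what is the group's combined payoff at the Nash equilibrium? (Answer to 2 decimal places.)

Even with the mechanism, each unit contributed returns only 8.5 × 1.06 / 10 = 0.9010 per unit of net cost, so contributing nothing is still dominant.
Everyone keeps their endowment and the group total is 10 × 11 = 110.

110.00 billion dollars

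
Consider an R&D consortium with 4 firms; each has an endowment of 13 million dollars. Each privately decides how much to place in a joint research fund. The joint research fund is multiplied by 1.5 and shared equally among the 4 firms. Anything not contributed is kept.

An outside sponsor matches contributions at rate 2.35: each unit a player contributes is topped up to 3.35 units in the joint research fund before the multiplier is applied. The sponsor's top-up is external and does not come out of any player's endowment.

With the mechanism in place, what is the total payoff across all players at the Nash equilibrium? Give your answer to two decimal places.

The effective private return per unit is now 1.5 × 3.35 / 4 = 1.2563 > 1, so every player's dominant strategy flips to full contribution.
So the Nash equilibrium is full contribution by all 4; the group earns 1.5 × 3.35 × 52 = 261.30.

261.30 million dollars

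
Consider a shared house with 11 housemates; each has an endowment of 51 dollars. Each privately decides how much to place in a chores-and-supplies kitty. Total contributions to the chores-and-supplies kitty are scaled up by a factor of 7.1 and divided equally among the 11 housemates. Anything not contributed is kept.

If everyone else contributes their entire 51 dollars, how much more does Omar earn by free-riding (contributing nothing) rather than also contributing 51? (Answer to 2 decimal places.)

Switching from a contribution of 51 to 0 lets Omar keep an extra 51 dollars, but lowers the chores-and-supplies kitty by 51, which costs Omar their own share of that drop: 7.1/11 × 51 = 32.92.
Net gain = 51 − 32.92 = 18.08. The private return per contributed unit (0.6455) is below 1, so free-riding is indeed the best response regardless of what the others do.

18.08 dollars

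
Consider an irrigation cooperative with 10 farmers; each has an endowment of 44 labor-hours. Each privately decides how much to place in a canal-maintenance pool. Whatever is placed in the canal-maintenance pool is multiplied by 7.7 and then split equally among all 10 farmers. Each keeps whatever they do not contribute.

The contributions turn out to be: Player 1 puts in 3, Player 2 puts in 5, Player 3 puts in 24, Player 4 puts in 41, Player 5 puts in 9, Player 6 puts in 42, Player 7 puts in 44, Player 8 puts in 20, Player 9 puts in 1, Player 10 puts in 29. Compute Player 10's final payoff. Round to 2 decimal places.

182.86 labor-hours

Total contributed: 3 + 5 + 24 + 41 + 9 + 42 + 44 + 20 + 1 + 29 = 218.
Each receives 7.7 × 218 / 10 = 167.86 from the canal-maintenance pool.
Player 10 keeps 44 − 29 = 15, so Player 10's payoff is 15 + 167.86 = 182.86.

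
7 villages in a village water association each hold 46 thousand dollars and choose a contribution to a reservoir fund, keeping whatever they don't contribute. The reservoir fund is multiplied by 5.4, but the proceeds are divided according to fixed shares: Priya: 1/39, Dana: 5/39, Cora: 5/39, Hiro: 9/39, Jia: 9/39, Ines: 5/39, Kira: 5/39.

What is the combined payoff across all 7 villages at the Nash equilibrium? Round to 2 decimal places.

A player with share s gets back 5.4·s per unit contributed, so full contribution is dominant for anyone with s > 1/5.4 = 0.1852 and zero contribution is dominant for anyone below.
The shares above 0.1852 belong to Hiro and Jia, contributing 46 each; the remaining 5 contribute 0. Total contributed: 92.
The reservoir fund pays out 5.4 × 92 = 496.80 in total (split across the unequal shares, but the aggregate is all that matters for the group sum).
The 5 free-riders keep 46 each, adding 230. Group total = 230 + 496.80 = 726.80.

726.80 thousand dollars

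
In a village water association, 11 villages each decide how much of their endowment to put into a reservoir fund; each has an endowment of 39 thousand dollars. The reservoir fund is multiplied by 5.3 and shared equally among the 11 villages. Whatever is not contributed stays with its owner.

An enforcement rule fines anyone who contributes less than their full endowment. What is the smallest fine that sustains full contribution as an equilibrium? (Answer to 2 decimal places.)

20.21 thousand dollars

Given the others contribute fully, the best deviation is to contribute 0 (any partial contribution still incurs the fine and gives up units whose private return 0.4818 is below 1).
Deviating from 39 to 0 saves 39 thousand dollars but forfeits the deviator's share of the drop in the reservoir fund: 5.3/11 × 39 = 18.79.
So the deviation gain is 39 − 18.79 = 20.21, and the fine must be at least 20.21 thousand dollars to wipe it out.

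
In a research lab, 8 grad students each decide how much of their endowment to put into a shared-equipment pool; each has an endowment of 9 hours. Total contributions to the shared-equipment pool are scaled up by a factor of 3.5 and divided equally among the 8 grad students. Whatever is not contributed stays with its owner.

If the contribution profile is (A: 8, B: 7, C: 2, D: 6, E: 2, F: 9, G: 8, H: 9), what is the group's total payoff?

Total contributed: 8 + 7 + 2 + 6 + 2 + 9 + 8 + 9 = 51; total kept: 8 × 9 − 51 = 21.
The shared-equipment pool pays out 3.5 × 51 = 178.50 in aggregate.
Group total = 21 + 178.50 = 199.50.

199.50 hours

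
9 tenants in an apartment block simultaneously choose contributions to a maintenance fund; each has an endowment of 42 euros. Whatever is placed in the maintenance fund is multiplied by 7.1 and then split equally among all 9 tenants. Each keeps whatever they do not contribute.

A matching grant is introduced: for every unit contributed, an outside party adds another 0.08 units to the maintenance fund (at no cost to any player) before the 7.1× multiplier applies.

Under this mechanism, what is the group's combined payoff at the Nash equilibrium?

378.00 euros

The effective private return is 7.1 × 1.08 / 9 = 0.8520, which is still under 1, so the mechanism doesn't change anyone's dominant strategy: zero contribution.
At the Nash equilibrium no one contributes; group total payoff = 9 × 42 = 378.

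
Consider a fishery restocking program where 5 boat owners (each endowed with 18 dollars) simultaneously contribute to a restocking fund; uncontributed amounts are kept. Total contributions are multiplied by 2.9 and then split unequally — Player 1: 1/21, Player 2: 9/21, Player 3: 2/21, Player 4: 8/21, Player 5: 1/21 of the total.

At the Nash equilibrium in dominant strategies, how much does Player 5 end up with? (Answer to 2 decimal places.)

22.97 dollars

For player j, contributing a unit is worthwhile iff 2.9 × (j's share) ≥ 1, i.e. iff j's share is at least 0.3448.
Player 2 and Player 4 clear that bar, contributing 18 each; the remaining 3 contribute 0. Total contributed: 36.
Player 5 keeps 18 and receives 2.9 × 36 × 1/21 = 4.97 from the restocking fund, for a payoff of 22.97.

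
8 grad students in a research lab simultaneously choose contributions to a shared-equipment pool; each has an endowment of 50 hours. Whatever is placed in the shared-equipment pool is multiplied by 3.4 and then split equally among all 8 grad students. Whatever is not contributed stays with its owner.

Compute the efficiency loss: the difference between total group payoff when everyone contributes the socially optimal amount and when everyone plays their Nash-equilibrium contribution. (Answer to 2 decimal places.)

Each contributed unit returns 3.4/8 = 0.4250 to its contributor — below 1 — so contributing 0 is dominant for every player. At the Nash equilibrium everyone keeps their 50, and the group total is 8 × 50 = 400.
Each contributed unit returns 3.400 to the group as a whole (0.4250 to each of 8 players), which exceeds 1, so the social optimum is full contribution: group total = 3.400 × 400 = 1360.00.
Efficiency loss = 1360.00 − 400 = 960.00.

960.00 hours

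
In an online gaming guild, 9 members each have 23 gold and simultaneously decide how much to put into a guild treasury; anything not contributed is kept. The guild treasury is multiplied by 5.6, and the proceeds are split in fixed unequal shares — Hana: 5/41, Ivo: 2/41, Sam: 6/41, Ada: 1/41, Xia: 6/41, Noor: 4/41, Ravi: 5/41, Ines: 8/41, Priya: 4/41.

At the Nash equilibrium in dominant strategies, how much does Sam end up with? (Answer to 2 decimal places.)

Each unit j contributes comes back to j as 5.6 × (j's share), so j prefers to contribute only if that share exceeds 1/5.6 = 0.1786; otherwise keeping the unit dominates.
Only Ines (8/41) clears that bar, contributing 23; the remaining 8 contribute 0. Total contributed: 23.
Sam keeps 23 and receives 5.6 × 23 × 6/41 = 18.85 from the guild treasury, for a payoff of 41.85.

41.85 gold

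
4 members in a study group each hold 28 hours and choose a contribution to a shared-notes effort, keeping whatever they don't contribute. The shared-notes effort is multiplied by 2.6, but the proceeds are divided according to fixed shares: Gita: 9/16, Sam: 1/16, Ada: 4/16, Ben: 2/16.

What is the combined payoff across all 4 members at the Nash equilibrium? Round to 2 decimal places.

156.80 hours

Player j's private return per contributed unit is 2.6 × (j's share). Contributing is weakly dominant for j when that share is at least 1/2.6 = 0.3846, and contributing 0 is dominant otherwise.
Gita alone (share 9/16) is above the threshold, contributing 28; the remaining 3 contribute 0. Total contributed: 28.
The shared-notes effort pays out 2.6 × 28 = 72.80 in total (split across the unequal shares, but the aggregate is all that matters for the group sum).
The 3 free-riders keep 28 each, adding 84. Group total = 84 + 72.80 = 156.80.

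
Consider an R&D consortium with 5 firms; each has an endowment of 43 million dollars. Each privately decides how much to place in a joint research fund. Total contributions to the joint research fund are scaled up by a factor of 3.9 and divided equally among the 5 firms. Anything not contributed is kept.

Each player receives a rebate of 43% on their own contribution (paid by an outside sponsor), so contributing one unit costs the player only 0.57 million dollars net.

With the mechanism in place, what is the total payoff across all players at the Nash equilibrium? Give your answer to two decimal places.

930.95 million dollars

With the mechanism, a contributed unit returns (3.9/5) / 0.57 = 1.3684 per unit of net cost to the contributor — now above 1 — so contributing fully is weakly dominant for every player.
At the Nash equilibrium everyone contributes 43. Group total payoff = 5 × (43 × 0.43 + 3.9 × 43) = 930.95.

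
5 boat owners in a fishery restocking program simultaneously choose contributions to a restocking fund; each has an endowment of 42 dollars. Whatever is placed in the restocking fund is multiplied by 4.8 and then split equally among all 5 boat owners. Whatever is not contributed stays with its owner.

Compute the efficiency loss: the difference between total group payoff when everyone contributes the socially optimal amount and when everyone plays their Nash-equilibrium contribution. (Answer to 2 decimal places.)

798.00 dollars

Each contributed unit returns 4.8/5 = 0.9600 to its contributor — below 1 — so contributing 0 is dominant for every player. At the Nash equilibrium everyone keeps their 42, and the group total is 5 × 42 = 210.
Each contributed unit returns 4.800 to the group as a whole (0.9600 to each of 5 players), which exceeds 1, so the social optimum is full contribution: group total = 4.800 × 210 = 1008.00.
Efficiency loss = 1008.00 − 210 = 798.00.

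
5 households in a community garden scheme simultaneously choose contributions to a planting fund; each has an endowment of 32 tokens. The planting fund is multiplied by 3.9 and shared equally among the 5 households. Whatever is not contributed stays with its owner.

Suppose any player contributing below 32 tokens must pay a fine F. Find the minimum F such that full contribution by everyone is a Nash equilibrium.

7.04 tokens

Given the others contribute fully, the best deviation is to contribute 0 (any partial contribution still incurs the fine and gives up units whose private return 0.7800 is below 1).
Deviating from 32 to 0 saves 32 tokens but forfeits the deviator's share of the drop in the planting fund: 3.9/5 × 32 = 24.96.
So the deviation gain is 32 − 24.96 = 7.04, and the fine must be at least 7.04 tokens to wipe it out.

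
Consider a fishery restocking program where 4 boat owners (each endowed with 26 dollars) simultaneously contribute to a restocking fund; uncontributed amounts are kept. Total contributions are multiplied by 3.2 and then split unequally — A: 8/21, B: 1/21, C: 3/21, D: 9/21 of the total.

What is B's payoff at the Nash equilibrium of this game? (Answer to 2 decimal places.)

33.92 dollars

For player j, contributing a unit is worthwhile iff 3.2 × (j's share) ≥ 1, i.e. iff j's share is at least 0.3125.
The shares above 0.3125 belong to A and D, contributing 26 each; the remaining 2 contribute 0. Total contributed: 52.
B keeps 26 and receives 3.2 × 52 × 1/21 = 7.92 from the restocking fund, for a payoff of 33.92.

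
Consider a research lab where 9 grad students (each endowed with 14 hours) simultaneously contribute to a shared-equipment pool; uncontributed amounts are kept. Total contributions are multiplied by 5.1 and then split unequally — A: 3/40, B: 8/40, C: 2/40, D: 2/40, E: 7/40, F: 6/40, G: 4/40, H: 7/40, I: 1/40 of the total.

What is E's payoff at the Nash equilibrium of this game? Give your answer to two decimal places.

Each unit j contributes comes back to j as 5.1 × (j's share), so j prefers to contribute only if that share exceeds 1/5.1 = 0.1961; otherwise keeping the unit dominates.
Only B (8/40) clears that bar, contributing 14; the remaining 8 contribute 0. Total contributed: 14.
E keeps 14 and receives 5.1 × 14 × 7/40 = 12.50 from the shared-equipment pool, for a payoff of 26.50.

26.50 hours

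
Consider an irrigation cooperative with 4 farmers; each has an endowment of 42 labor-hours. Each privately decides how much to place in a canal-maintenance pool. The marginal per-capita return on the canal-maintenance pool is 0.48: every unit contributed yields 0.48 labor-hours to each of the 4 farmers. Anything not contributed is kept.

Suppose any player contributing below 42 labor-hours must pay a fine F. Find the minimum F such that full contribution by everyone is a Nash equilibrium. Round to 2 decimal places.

21.84 labor-hours

Given the others contribute fully, the best deviation is to contribute 0 (any partial contribution still incurs the fine and gives up units whose private return 0.48 is below 1).
Deviating from 42 to 0 saves 42 labor-hours but forfeits the deviator's share of the drop in the canal-maintenance pool: 0.48 × 42 = 20.16.
So the deviation gain is 42 − 20.16 = 21.84, and the fine must be at least 21.84 labor-hours to wipe it out.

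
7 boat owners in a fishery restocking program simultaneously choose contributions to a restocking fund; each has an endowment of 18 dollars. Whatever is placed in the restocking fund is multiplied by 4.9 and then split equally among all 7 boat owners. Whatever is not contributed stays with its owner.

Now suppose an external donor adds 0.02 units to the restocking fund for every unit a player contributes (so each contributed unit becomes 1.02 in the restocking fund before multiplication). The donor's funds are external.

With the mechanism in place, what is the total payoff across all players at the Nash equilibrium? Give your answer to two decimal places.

126.00 dollars

With the mechanism, a contributed unit returns 4.9 × 1.02 / 7 = 0.7140 per unit of net cost — still below 1 — so contributing 0 remains dominant for every player.
Everyone keeps their endowment and the group total is 7 × 18 = 126.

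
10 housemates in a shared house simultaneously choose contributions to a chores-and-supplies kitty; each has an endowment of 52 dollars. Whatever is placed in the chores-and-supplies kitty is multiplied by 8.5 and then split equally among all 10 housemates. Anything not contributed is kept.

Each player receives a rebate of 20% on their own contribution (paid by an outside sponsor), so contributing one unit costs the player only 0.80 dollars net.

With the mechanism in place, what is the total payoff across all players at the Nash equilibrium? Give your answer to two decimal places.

4524.00 dollars

Under the mechanism each unit contributed yields (8.5/10) / 0.80 = 1.0625 back to its contributor per unit of net cost, which exceeds 1, making full contribution the dominant choice for everyone.
At the Nash equilibrium everyone contributes 52. Group total payoff = 10 × (52 × 0.20 + 8.5 × 52) = 4524.00.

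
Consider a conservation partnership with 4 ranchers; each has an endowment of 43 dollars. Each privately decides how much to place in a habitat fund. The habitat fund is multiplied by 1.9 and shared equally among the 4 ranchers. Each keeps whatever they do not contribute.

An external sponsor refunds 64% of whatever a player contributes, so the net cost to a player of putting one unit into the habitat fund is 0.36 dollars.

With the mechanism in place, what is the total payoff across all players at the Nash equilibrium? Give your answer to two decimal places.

With the mechanism, a contributed unit returns (1.9/4) / 0.36 = 1.3194 per unit of net cost to the contributor — now above 1 — so contributing fully is weakly dominant for every player.
So the Nash equilibrium is full contribution by all 4; the group earns 4 × (43 × 0.64 + 1.9 × 43) = 436.88.

436.88 dollars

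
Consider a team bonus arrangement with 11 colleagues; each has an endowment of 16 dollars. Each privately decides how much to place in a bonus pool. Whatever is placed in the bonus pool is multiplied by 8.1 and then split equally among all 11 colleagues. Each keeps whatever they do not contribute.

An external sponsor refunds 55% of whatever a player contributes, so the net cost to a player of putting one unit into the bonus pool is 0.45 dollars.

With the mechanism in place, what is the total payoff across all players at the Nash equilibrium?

With the mechanism, a contributed unit returns (8.1/11) / 0.45 = 1.6364 per unit of net cost to the contributor — now above 1 — so contributing fully is weakly dominant for every player.
So the Nash equilibrium is full contribution by all 11; the group earns 11 × (16 × 0.55 + 8.1 × 16) = 1522.40.

1522.40 dollars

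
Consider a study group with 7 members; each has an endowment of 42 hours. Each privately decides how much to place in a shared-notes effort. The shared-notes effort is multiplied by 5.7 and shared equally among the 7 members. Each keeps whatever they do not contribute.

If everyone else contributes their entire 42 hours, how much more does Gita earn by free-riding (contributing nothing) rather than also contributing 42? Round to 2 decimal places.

Switching from a contribution of 42 to 0 lets Gita keep an extra 42 hours, but lowers the shared-notes effort by 42, which costs Gita their own share of that drop: 5.7/7 × 42 = 34.20.
Net gain = 42 − 34.20 = 7.80. The private return per contributed unit (0.8143) is below 1, so free-riding is indeed the best response regardless of what the others do.

7.80 hours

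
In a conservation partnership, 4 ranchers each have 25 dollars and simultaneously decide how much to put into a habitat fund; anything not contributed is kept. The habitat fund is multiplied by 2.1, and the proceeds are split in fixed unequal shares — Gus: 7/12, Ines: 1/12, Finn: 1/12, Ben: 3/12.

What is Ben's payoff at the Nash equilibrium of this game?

For player j, contributing a unit is worthwhile iff 2.1 × (j's share) ≥ 1, i.e. iff j's share is at least 0.4762.
Only Gus (7/12) clears that bar, contributing 25; the remaining 3 contribute 0. Total contributed: 25.
Ben keeps 25 and receives 2.1 × 25 × 3/12 = 13.13 from the habitat fund, for a payoff of 38.13.

38.13 dollars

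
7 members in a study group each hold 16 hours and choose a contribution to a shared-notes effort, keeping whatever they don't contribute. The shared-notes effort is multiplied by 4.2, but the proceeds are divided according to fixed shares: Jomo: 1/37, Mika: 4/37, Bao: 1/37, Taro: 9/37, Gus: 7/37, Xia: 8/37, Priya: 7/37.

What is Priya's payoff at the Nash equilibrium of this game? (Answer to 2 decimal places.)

For player j, contributing a unit is worthwhile iff 4.2 × (j's share) ≥ 1, i.e. iff j's share is at least 0.2381.
Only Taro (9/37) clears that bar, contributing 16; the remaining 6 contribute 0. Total contributed: 16.
Priya keeps 16 and receives 4.2 × 16 × 7/37 = 12.71 from the shared-notes effort, for a payoff of 28.71.

28.71 hours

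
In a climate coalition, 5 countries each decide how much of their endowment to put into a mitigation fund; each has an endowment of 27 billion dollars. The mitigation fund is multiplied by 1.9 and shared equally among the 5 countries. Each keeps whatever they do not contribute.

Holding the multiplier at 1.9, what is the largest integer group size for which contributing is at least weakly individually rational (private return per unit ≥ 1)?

1

Private return per unit is 1.9/(group size), which is ≥ 1 whenever the group size is ≤ 1.9.
The largest such integer is 1.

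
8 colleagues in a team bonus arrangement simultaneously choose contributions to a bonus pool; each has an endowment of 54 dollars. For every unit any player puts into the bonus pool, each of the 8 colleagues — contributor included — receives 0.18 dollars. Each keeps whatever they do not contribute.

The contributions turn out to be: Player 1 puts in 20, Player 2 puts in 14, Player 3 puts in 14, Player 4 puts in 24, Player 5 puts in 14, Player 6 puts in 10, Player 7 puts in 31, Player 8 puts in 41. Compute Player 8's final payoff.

Total contributed: 20 + 14 + 14 + 24 + 14 + 10 + 31 + 41 = 168.
Each receives 0.18 × 168 = 30.24 from the bonus pool.
Player 8 keeps 54 − 41 = 13, so Player 8's payoff is 13 + 30.24 = 43.24.

43.24 dollars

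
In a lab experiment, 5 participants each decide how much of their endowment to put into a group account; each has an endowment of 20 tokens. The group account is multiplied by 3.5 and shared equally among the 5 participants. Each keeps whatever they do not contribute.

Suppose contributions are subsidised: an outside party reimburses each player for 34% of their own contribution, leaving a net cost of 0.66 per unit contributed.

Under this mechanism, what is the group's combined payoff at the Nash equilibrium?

Under the mechanism each unit contributed yields (3.5/5) / 0.66 = 1.0606 back to its contributor per unit of net cost, which exceeds 1, making full contribution the dominant choice for everyone.
So the Nash equilibrium is full contribution by all 5; the group earns 5 × (20 × 0.34 + 3.5 × 20) = 384.00.

384.00 tokens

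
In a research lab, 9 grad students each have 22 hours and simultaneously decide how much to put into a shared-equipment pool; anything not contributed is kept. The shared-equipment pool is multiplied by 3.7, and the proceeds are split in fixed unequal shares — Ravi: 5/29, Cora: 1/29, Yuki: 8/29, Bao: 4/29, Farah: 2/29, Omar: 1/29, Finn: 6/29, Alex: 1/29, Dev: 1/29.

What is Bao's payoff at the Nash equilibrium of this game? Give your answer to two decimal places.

A player with share s gets back 3.7·s per unit contributed, so full contribution is dominant for anyone with s > 1/3.7 = 0.2703 and zero contribution is dominant for anyone below.
Only Yuki (8/29) clears that bar, contributing 22; the remaining 8 contribute 0. Total contributed: 22.
Bao keeps 22 and receives 3.7 × 22 × 4/29 = 11.23 from the shared-equipment pool, for a payoff of 33.23.

33.23 hours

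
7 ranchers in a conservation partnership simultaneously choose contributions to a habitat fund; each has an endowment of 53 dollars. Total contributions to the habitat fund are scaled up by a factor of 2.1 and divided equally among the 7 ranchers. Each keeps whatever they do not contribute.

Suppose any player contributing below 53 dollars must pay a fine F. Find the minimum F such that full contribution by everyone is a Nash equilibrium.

37.10 dollars

Given the others contribute fully, the best deviation is to contribute 0 (any partial contribution still incurs the fine and gives up units whose private return 0.3000 is below 1).
Deviating from 53 to 0 saves 53 dollars but forfeits the deviator's share of the drop in the habitat fund: 2.1/7 × 53 = 15.90.
So the deviation gain is 53 − 15.90 = 37.10, and the fine must be at least 37.10 dollars to wipe it out.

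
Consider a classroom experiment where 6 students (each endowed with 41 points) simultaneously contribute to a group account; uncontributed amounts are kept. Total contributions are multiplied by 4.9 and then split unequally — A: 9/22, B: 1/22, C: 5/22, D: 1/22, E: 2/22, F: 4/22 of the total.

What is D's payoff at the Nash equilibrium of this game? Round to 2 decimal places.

Each unit j contributes comes back to j as 4.9 × (j's share), so j prefers to contribute only if that share exceeds 1/4.9 = 0.2041; otherwise keeping the unit dominates.
A and C clear that bar, contributing 41 each; the remaining 4 contribute 0. Total contributed: 82.
D keeps 41 and receives 4.9 × 82 × 1/22 = 18.26 from the group account, for a payoff of 59.26.

59.26 points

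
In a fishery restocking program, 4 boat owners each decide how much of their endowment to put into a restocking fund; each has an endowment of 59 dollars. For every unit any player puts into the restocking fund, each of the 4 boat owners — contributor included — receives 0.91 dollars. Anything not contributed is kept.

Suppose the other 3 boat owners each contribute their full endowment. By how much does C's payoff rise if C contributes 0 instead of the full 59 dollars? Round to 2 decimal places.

5.31 dollars

Switching from a contribution of 59 to 0 lets C keep an extra 59 dollars, but lowers the restocking fund by 59, which costs C their own share of that drop: 0.91 × 59 = 53.69.
Net gain = 59 − 53.69 = 5.31. The private return per contributed unit (0.91) is below 1, so free-riding is indeed the best response regardless of what the others do.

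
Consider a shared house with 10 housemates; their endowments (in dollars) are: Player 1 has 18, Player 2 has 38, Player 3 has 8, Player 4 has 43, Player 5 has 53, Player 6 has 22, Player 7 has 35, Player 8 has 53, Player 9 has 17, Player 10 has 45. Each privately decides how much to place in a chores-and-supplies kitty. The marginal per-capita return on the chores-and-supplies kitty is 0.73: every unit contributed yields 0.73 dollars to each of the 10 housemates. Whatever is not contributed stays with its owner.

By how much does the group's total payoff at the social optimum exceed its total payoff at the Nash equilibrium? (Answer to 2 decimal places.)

The private return per contributed unit is 0.73 < 1 for everyone, so the Nash equilibrium is zero contribution and the group total is Σ E_j = 18 + 38 + 8 + 43 + 53 + 22 + 35 + 53 + 17 + 45 = 332.
Each contributed unit returns 7.300 to the group, so the social optimum is full contribution by everyone: group total = 7.300 × 332 = 2423.60.
Efficiency loss = (7.300 − 1) × 332 = 2091.60.

2091.60 dollars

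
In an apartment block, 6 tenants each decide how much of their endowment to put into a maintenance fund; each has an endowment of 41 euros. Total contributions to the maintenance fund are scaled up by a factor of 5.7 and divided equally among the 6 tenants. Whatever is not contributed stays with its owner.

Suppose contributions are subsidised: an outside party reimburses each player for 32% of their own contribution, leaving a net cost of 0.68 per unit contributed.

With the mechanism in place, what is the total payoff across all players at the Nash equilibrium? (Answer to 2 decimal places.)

Under the mechanism each unit contributed yields (5.7/6) / 0.68 = 1.3971 back to its contributor per unit of net cost, which exceeds 1, making full contribution the dominant choice for everyone.
At the Nash equilibrium everyone contributes 41. Group total payoff = 6 × (41 × 0.32 + 5.7 × 41) = 1480.92.

1480.92 euros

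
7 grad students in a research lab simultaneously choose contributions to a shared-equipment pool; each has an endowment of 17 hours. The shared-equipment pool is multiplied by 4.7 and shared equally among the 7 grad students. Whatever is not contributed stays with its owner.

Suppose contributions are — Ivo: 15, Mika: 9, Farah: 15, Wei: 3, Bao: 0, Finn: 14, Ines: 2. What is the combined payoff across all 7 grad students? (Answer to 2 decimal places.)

Total contributed: 15 + 9 + 15 + 3 + 0 + 14 + 2 = 58; total kept: 7 × 17 − 58 = 61.
The shared-equipment pool pays out 4.7 × 58 = 272.60 in aggregate.
Group total = 61 + 272.60 = 333.60.

333.60 hours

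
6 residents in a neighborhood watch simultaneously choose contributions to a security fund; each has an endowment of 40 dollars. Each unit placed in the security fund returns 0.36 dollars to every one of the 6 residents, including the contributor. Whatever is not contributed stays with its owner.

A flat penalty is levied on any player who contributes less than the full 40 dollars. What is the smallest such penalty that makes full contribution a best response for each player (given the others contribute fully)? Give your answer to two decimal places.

Given the others contribute fully, the best deviation is to contribute 0 (any partial contribution still incurs the fine and gives up units whose private return 0.36 is below 1).
Deviating from 40 to 0 saves 40 dollars but forfeits the deviator's share of the drop in the security fund: 0.36 × 40 = 14.40.
So the deviation gain is 40 − 14.40 = 25.60, and the fine must be at least 25.60 dollars to wipe it out.

25.60 dollars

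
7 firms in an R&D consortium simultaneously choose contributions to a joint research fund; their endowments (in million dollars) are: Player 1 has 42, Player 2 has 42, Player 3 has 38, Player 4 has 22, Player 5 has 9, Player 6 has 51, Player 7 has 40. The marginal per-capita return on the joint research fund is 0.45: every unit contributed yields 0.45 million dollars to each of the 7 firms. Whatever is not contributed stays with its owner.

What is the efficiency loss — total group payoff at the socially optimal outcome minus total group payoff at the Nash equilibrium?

524.60 million dollars

The private return per contributed unit is 0.45 < 1 for everyone, so the Nash equilibrium is zero contribution and the group total is Σ E_j = 42 + 42 + 38 + 22 + 9 + 51 + 40 = 244.
Each contributed unit returns 3.150 to the group, so the social optimum is full contribution by everyone: group total = 3.150 × 244 = 768.60.
Efficiency loss = (3.150 − 1) × 244 = 524.60.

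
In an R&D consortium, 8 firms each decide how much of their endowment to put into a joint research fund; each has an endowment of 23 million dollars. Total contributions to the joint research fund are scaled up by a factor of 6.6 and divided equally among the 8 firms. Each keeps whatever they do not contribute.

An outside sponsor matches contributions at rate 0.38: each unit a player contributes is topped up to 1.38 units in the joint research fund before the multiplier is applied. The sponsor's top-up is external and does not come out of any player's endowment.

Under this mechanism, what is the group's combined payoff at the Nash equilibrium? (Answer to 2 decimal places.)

Under the mechanism each unit contributed yields 6.6 × 1.38 / 8 = 1.1385 back to its contributor per unit of net cost, which exceeds 1, making full contribution the dominant choice for everyone.
At the Nash equilibrium everyone contributes 23. Group total payoff = 6.6 × 1.38 × 184 = 1675.87.

1675.87 million dollars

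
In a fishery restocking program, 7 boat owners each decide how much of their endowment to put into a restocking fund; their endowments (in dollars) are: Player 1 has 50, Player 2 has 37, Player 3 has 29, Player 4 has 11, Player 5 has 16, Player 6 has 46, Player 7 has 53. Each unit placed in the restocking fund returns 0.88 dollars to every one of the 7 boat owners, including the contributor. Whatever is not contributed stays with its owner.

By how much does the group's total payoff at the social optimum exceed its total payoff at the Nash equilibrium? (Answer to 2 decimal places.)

1248.72 dollars

The private return per contributed unit is 0.88 < 1 for everyone, so the Nash equilibrium is zero contribution and the group total is Σ E_j = 50 + 37 + 29 + 11 + 16 + 46 + 53 = 242.
Each contributed unit returns 6.160 to the group, so the social optimum is full contribution by everyone: group total = 6.160 × 242 = 1490.72.
Efficiency loss = (6.160 − 1) × 242 = 1248.72.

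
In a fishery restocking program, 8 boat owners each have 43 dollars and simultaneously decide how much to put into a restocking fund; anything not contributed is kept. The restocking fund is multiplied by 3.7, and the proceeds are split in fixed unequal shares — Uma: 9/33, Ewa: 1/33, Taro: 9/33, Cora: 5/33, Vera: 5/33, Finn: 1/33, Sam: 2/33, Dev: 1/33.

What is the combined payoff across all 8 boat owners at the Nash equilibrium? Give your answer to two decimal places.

Each unit j contributes comes back to j as 3.7 × (j's share), so j prefers to contribute only if that share exceeds 1/3.7 = 0.2703; otherwise keeping the unit dominates.
Uma and Taro are above the threshold, contributing 43 each; the remaining 6 contribute 0. Total contributed: 86.
The restocking fund pays out 3.7 × 86 = 318.20 in total (split across the unequal shares, but the aggregate is all that matters for the group sum).
The 6 free-riders keep 43 each, adding 258. Group total = 258 + 318.20 = 576.20.

576.20 dollars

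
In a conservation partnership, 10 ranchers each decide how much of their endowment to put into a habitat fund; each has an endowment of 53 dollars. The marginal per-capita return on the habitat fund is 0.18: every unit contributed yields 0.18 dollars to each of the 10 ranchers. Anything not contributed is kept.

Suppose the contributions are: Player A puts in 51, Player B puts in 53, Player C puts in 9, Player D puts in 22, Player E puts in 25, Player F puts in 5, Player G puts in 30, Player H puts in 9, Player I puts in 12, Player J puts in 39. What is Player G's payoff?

Total contributed: 51 + 53 + 9 + 22 + 25 + 5 + 30 + 9 + 12 + 39 = 255.
Each receives 0.18 × 255 = 45.90 from the habitat fund.
Player G keeps 53 − 30 = 23, so Player G's payoff is 23 + 45.90 = 68.90.

68.90 dollars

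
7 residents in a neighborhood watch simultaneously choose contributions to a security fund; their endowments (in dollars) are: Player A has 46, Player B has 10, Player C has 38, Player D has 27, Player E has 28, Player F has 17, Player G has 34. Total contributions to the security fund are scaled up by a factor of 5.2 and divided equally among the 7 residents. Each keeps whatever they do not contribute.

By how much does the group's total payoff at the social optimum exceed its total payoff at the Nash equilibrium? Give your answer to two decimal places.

840.00 dollars

The private return per contributed unit is 5.2/7 = 0.7429 < 1 for every player regardless of endowment, so the Nash equilibrium is zero contribution and the group total is Σ E_j = 46 + 10 + 38 + 27 + 28 + 17 + 34 = 200.
Each contributed unit returns 5.200 to the group, so the social optimum is full contribution by everyone: group total = 5.200 × 200 = 1040.00.
Efficiency loss = (5.200 − 1) × 200 = 840.00.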